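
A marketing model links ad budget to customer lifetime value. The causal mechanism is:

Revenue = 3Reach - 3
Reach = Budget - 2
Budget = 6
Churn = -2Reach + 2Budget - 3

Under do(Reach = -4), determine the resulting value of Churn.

17

The intervention breaks the incoming arrows to Reach: Reach = Budget - 2 no longer applies, and Reach = -4.
Churn = -2Reach + 2Budget - 3  [with Reach=-4, Budget=6]  = 17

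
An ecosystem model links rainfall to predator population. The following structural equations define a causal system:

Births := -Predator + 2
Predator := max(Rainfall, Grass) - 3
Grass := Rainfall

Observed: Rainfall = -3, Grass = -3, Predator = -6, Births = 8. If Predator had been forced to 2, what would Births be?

The intervention breaks the incoming arrows to Predator: Predator := max(Rainfall, Grass) - 3 no longer applies, and Predator = 2.
Births = -Predator + 2  [with Predator=2]  = 0

0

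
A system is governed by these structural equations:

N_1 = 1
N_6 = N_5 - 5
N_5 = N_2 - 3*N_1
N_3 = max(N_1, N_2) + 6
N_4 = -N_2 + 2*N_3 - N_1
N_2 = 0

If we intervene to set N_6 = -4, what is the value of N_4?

do(N_6=-4) replaces the equation N_6 = N_5 - 5 with the constant N_6 = -4.
No directed path runs from N_6 to N_4, so N_4 keeps its natural value.
N_3 = max(N_1, N_2) + 6  [with N_1=1, N_2=0]  = 7
N_4 = -N_2 + 2*N_3 - N_1  [with N_2=0, N_3=7, N_1=1]  = 13

13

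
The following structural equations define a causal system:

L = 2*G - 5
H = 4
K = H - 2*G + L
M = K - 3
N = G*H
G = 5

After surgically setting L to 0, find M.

-9

Under do(L=0), the mechanism L = 2*G - 5 is discarded; L is fixed at 0.
K = H - 2*G + L  [with H=4, G=5, L=0]  = -6
M = K - 3  [with K=-6]  = -9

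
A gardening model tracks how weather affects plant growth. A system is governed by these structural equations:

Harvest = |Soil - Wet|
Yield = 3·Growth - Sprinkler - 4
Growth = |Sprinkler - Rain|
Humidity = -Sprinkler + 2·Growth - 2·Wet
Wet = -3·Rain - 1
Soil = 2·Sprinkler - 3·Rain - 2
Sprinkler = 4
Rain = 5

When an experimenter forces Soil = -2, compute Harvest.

The intervention breaks the incoming arrows to Soil: Soil = 2·Sprinkler - 3·Rain - 2 no longer applies, and Soil = -2.
Wet = -3·Rain - 1  [with Rain=5]  = -16
Harvest = |Soil - Wet|  [with Soil=-2, Wet=-16]  = 14

14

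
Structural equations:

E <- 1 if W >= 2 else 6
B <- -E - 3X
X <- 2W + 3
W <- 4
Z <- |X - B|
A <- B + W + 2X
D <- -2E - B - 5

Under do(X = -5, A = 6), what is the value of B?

The joint intervention fixes X = -5, A = 6, removing each variable's own equation.
E = 1 if W >= 2 else 6  [with W=4]  = 1
B = -E - 3X  [with E=1, X=-5]  = 14

14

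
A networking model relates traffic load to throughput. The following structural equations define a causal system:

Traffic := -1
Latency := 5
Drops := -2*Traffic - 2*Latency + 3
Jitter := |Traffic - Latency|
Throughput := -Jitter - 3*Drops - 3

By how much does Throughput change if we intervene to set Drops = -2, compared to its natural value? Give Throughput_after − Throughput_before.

do(Drops=-2) replaces the equation Drops := -2*Traffic - 2*Latency + 3 with the constant Drops = -2.
Jitter = |Traffic - Latency|  [with Traffic=-1, Latency=5]  = 6
Throughput = -Jitter - 3*Drops - 3  [with Jitter=6, Drops=-2]  = -3
Without intervention: Drops = -2*Traffic - 2*Latency + 3  [with Traffic=-1, Latency=5]  = -5; Jitter = |Traffic - Latency|  [with Traffic=-1, Latency=5]  = 6; Throughput = -Jitter - 3*Drops - 3  [with Jitter=6, Drops=-5]  = 6.
Change = -3 − 6 = -9.

-9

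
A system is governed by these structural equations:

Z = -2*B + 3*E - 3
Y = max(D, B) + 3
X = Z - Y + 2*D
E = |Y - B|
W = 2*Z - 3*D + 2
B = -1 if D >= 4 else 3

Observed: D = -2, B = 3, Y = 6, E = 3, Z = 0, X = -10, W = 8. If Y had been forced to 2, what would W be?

The intervention breaks the incoming arrows to Y: Y = max(D, B) + 3 no longer applies, and Y = 2.
B = -1 if D >= 4 else 3  [with D=-2]  = 3
E = |Y - B|  [with Y=2, B=3]  = 1
Z = -2*B + 3*E - 3  [with B=3, E=1]  = -6
W = 2*Z - 3*D + 2  [with Z=-6, D=-2]  = -4

-4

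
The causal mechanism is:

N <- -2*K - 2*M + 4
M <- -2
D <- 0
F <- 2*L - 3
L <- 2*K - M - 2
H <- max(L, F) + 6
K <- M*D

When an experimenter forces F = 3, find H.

The intervention breaks the incoming arrows to F: F <- 2*L - 3 no longer applies, and F = 3.
K = M*D  [with M=-2, D=0]  = 0
L = 2*K - M - 2  [with K=0, M=-2]  = 0
H = max(L, F) + 6  [with L=0, F=3]  = 9

9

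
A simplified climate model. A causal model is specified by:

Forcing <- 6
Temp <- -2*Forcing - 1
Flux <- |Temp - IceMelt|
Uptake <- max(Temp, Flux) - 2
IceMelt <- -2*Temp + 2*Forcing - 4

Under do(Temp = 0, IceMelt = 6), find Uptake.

Under do(Temp = 0, IceMelt = 6), each intervened variable's structural equation is replaced by its fixed value.
Flux = |Temp - IceMelt|  [with Temp=0, IceMelt=6]  = 6
Uptake = max(Temp, Flux) - 2  [with Temp=0, Flux=6]  = 4

4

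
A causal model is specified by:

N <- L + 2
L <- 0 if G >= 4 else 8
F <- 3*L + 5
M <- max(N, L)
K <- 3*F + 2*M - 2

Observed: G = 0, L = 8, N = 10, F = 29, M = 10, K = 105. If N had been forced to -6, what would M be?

8

do(N=-6) replaces the equation N <- L + 2 with the constant N = -6.
L = 0 if G >= 4 else 8  [with G=0]  = 8
M = max(N, L)  [with N=-6, L=8]  = 8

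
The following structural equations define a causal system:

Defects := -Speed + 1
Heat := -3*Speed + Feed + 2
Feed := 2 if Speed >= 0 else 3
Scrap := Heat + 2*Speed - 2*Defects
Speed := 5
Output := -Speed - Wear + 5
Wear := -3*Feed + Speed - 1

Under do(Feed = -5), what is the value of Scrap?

Under do(Feed=-5), the mechanism Feed := 2 if Speed >= 0 else 3 is discarded; Feed is fixed at -5.
Heat = -3*Speed + Feed + 2  [with Speed=5, Feed=-5]  = -18
Defects = -Speed + 1  [with Speed=5]  = -4
Scrap = Heat + 2*Speed - 2*Defects  [with Heat=-18, Speed=5, Defects=-4]  = 0

0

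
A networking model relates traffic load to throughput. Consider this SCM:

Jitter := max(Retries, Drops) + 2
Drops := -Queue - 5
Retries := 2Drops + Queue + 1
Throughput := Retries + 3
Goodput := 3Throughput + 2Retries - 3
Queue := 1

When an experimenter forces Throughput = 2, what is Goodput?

-17

The intervention breaks the incoming arrows to Throughput: Throughput := Retries + 3 no longer applies, and Throughput = 2.
Drops = -Queue - 5  [with Queue=1]  = -6
Retries = 2Drops + Queue + 1  [with Drops=-6, Queue=1]  = -10
Goodput = 3Throughput + 2Retries - 3  [with Throughput=2, Retries=-10]  = -17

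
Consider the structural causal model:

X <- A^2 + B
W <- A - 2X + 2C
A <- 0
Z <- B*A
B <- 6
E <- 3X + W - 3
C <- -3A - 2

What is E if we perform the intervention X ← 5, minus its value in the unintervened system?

The intervention breaks the incoming arrows to X: X <- A^2 + B no longer applies, and X = 5.
C = -3A - 2  [with A=0]  = -2
W = A - 2X + 2C  [with A=0, X=5, C=-2]  = -14
E = 3X + W - 3  [with X=5, W=-14]  = -2
Without intervention: X = A^2 + B  [with A=0, B=6]  = 6; C = -3A - 2  [with A=0]  = -2; W = A - 2X + 2C  [with A=0, X=6, C=-2]  = -16; E = 3X + W - 3  [with X=6, W=-16]  = -1.
Change = -2 − (-1) = -1.

-1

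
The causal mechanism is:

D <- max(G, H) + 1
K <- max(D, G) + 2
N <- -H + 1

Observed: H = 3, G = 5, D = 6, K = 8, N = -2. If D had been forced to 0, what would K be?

7

The intervention breaks the incoming arrows to D: D <- max(G, H) + 1 no longer applies, and D = 0.
K = max(D, G) + 2  [with D=0, G=5]  = 7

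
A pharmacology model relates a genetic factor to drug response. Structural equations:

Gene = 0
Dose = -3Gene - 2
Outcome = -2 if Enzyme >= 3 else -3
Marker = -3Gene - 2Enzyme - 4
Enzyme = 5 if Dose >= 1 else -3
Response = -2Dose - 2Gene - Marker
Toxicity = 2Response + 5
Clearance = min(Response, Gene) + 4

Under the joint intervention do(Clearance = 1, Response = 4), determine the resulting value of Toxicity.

Setting Clearance = 1, Response = 4 by intervention discards those variables' equations.
Toxicity = 2Response + 5  [with Response=4]  = 13

13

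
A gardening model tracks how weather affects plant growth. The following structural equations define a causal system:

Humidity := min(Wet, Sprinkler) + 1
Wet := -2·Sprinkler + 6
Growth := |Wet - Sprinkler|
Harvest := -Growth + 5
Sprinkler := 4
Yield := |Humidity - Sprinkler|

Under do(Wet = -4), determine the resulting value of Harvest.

Under do(Wet=-4), the mechanism Wet := -2·Sprinkler + 6 is discarded; Wet is fixed at -4.
Growth = |Wet - Sprinkler|  [with Wet=-4, Sprinkler=4]  = 8
Harvest = -Growth + 5  [with Growth=8]  = -3

-3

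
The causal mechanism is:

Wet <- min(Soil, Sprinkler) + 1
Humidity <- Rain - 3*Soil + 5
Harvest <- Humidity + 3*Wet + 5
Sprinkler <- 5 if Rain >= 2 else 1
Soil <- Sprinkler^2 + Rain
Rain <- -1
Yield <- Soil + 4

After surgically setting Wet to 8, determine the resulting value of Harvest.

33

The intervention breaks the incoming arrows to Wet: Wet <- min(Soil, Sprinkler) + 1 no longer applies, and Wet = 8.
Sprinkler = 5 if Rain >= 2 else 1  [with Rain=-1]  = 1
Soil = Sprinkler^2 + Rain  [with Sprinkler=1, Rain=-1]  = 0
Humidity = Rain - 3*Soil + 5  [with Rain=-1, Soil=0]  = 4
Harvest = Humidity + 3*Wet + 5  [with Humidity=4, Wet=8]  = 33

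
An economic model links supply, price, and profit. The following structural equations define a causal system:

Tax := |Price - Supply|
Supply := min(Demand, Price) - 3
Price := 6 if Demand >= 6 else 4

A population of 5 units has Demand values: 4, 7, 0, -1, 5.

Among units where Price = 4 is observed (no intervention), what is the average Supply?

-1.25

E[Supply|Price=4] averages over only the 4 units with Price=4 (Demand = 4, 0, -1, 5): Supply = 1, -3, -4, 1, mean -1.25.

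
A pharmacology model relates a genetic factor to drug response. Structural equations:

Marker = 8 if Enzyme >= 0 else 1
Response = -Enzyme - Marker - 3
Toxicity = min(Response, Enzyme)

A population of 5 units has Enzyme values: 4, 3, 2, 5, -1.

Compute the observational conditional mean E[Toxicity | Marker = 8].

Conditioning on Marker=8 selects the 4 unit(s) with Enzyme ∈ {4, 3, 2, 5}. Their Toxicity values: -15, -14, -13, -16. Mean = -14.5.

-14.5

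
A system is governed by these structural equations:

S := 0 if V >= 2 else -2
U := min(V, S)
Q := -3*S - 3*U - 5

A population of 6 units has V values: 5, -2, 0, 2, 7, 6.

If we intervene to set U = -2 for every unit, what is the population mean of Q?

Every unit gets U=-2 under the intervention. Q values become 1, 7, 7, 1, 1, 1; E[Q|do(U=-2)] = 3.

3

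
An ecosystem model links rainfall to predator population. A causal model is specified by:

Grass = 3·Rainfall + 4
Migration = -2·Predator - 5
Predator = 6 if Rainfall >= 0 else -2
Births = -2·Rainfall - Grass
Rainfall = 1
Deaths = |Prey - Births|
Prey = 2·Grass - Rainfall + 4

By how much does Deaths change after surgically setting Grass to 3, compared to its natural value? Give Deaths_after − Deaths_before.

-12

Under do(Grass=3), the mechanism Grass = 3·Rainfall + 4 is discarded; Grass is fixed at 3.
Prey = 2·Grass - Rainfall + 4  [with Grass=3, Rainfall=1]  = 9
Births = -2·Rainfall - Grass  [with Rainfall=1, Grass=3]  = -5
Deaths = |Prey - Births|  [with Prey=9, Births=-5]  = 14
Without intervention: Grass = 3·Rainfall + 4  [with Rainfall=1]  = 7; Prey = 2·Grass - Rainfall + 4  [with Grass=7, Rainfall=1]  = 17; Births = -2·Rainfall - Grass  [with Rainfall=1, Grass=7]  = -9; Deaths = |Prey - Births|  [with Prey=17, Births=-9]  = 26.
Change = 14 − 26 = -12.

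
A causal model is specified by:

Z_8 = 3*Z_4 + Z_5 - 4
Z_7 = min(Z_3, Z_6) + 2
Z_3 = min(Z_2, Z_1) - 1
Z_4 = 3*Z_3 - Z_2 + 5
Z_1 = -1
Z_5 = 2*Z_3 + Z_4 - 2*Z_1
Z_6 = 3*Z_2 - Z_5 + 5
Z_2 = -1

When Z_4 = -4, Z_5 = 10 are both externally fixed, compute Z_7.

-6

Under do(Z_4 = -4, Z_5 = 10), each intervened variable's structural equation is replaced by its fixed value.
Z_3 = min(Z_2, Z_1) - 1  [with Z_2=-1, Z_1=-1]  = -2
Z_6 = 3*Z_2 - Z_5 + 5  [with Z_2=-1, Z_5=10]  = -8
Z_7 = min(Z_3, Z_6) + 2  [with Z_3=-2, Z_6=-8]  = -6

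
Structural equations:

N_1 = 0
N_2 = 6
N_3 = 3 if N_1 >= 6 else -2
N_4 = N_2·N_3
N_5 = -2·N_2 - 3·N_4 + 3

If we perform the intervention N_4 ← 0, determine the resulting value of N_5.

-9

Intervening sets N_4 = 0 and removes its equation (N_4 = N_2·N_3).
N_5 = -2·N_2 - 3·N_4 + 3  [with N_2=6, N_4=0]  = -9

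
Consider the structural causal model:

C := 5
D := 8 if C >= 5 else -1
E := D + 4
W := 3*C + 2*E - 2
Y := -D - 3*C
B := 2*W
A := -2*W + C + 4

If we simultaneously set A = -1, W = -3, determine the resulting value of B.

Setting A = -1, W = -3 by intervention discards those variables' equations.
B = 2*W  [with W=-3]  = -6

-6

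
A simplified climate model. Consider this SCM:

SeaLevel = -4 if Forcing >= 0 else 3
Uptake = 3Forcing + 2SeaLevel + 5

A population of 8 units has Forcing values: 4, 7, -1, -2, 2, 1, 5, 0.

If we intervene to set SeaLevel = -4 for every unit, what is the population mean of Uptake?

Every unit gets SeaLevel=-4 under the intervention. Uptake values become 9, 18, -6, -9, 3, 0, 12, -3; E[Uptake|do(SeaLevel=-4)] = 3.

3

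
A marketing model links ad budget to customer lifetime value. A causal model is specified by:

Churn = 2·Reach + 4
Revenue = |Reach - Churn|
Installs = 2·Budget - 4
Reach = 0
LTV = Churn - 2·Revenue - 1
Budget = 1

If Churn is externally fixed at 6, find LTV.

Under do(Churn=6), the mechanism Churn = 2·Reach + 4 is discarded; Churn is fixed at 6.
Revenue = |Reach - Churn|  [with Reach=0, Churn=6]  = 6
LTV = Churn - 2·Revenue - 1  [with Churn=6, Revenue=6]  = -7

-7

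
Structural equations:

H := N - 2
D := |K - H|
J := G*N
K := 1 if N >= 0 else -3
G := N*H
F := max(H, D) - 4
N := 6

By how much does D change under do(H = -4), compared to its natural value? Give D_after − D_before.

Under do(H=-4), the mechanism H := N - 2 is discarded; H is fixed at -4.
K = 1 if N >= 0 else -3  [with N=6]  = 1
D = |K - H|  [with K=1, H=-4]  = 5
Without intervention: H = N - 2  [with N=6]  = 4; K = 1 if N >= 0 else -3  [with N=6]  = 1; D = |K - H|  [with K=1, H=4]  = 3.
Change = 5 − 3 = 2.

2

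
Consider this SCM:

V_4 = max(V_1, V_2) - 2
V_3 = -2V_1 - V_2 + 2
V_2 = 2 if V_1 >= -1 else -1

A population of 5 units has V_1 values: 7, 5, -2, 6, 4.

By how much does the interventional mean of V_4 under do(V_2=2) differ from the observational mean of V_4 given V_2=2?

The intervention sets V_2=2 in all 5 units regardless of V_1. Recomputing V_4 per unit gives 5, 3, 0, 4, 2; average 2.8.
E[V_4|V_2=2] averages over only the 4 units with V_2=2 (V_1 = 7, 5, 6, 4): V_4 = 5, 3, 4, 2, mean 3.5.
Difference = 2.8 − 3.5 = -0.7.

-0.7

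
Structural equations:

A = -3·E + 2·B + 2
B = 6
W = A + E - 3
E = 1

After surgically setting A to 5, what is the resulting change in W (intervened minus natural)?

-6

The intervention breaks the incoming arrows to A: A = -3·E + 2·B + 2 no longer applies, and A = 5.
W = A + E - 3  [with A=5, E=1]  = 3
Without intervention: A = -3·E + 2·B + 2  [with E=1, B=6]  = 11; W = A + E - 3  [with A=11, E=1]  = 9.
Change = 3 − 9 = -6.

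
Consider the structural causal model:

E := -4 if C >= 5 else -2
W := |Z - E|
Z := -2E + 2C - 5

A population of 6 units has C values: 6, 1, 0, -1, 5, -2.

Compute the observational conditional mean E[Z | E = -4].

14

E[Z|E=-4] averages over only the 2 units with E=-4 (C = 6, 5): Z = 15, 13, mean 14.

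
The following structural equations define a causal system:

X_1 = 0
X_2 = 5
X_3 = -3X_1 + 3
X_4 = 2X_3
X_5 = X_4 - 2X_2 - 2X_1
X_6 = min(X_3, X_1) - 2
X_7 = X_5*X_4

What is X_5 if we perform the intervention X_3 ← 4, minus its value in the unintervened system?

do(X_3=4) replaces the equation X_3 = -3X_1 + 3 with the constant X_3 = 4.
X_4 = 2X_3  [with X_3=4]  = 8
X_5 = X_4 - 2X_2 - 2X_1  [with X_4=8, X_2=5, X_1=0]  = -2
Without intervention: X_3 = -3X_1 + 3  [with X_1=0]  = 3; X_4 = 2X_3  [with X_3=3]  = 6; X_5 = X_4 - 2X_2 - 2X_1  [with X_4=6, X_2=5, X_1=0]  = -4.
Change = -2 − (-4) = 2.

2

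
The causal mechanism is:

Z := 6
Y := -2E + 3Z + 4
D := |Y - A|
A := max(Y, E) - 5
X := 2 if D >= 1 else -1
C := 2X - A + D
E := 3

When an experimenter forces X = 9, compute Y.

16

do(X=9) replaces the equation X := 2 if D >= 1 else -1 with the constant X = 9.
Y is not downstream of the intervention, so its value is determined by the original equations.
Y = -2E + 3Z + 4  [with E=3, Z=6]  = 16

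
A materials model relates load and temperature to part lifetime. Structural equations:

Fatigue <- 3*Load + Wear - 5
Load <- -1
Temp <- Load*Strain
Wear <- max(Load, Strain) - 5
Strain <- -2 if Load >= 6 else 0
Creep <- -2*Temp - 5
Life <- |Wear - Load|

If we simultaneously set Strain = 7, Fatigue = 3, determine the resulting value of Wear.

Setting Strain = 7, Fatigue = 3 by intervention discards those variables' equations.
Wear = max(Load, Strain) - 5  [with Load=-1, Strain=7]  = 2

2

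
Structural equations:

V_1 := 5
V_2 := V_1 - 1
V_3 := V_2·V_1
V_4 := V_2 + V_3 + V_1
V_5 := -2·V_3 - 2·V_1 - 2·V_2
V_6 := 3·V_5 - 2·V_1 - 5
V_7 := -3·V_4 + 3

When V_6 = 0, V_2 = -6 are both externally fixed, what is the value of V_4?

-31

Under do(V_6 = 0, V_2 = -6), each intervened variable's structural equation is replaced by its fixed value.
V_3 = V_2·V_1  [with V_2=-6, V_1=5]  = -30
V_4 = V_2 + V_3 + V_1  [with V_2=-6, V_3=-30, V_1=5]  = -31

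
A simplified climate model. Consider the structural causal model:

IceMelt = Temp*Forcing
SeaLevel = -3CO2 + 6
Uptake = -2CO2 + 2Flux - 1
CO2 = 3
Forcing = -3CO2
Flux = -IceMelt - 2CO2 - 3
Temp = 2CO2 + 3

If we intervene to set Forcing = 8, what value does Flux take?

Under do(Forcing=8), the mechanism Forcing = -3CO2 is discarded; Forcing is fixed at 8.
Temp = 2CO2 + 3  [with CO2=3]  = 9
IceMelt = Temp*Forcing  [with Temp=9, Forcing=8]  = 72
Flux = -IceMelt - 2CO2 - 3  [with IceMelt=72, CO2=3]  = -81

-81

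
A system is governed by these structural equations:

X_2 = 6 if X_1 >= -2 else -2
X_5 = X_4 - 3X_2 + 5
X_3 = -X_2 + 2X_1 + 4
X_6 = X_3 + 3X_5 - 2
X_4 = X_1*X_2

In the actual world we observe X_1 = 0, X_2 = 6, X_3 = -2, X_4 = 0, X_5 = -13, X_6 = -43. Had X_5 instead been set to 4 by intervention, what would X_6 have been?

8

The intervention breaks the incoming arrows to X_5: X_5 = X_4 - 3X_2 + 5 no longer applies, and X_5 = 4.
X_2 = 6 if X_1 >= -2 else -2  [with X_1=0]  = 6
X_3 = -X_2 + 2X_1 + 4  [with X_2=6, X_1=0]  = -2
X_6 = X_3 + 3X_5 - 2  [with X_3=-2, X_5=4]  = 8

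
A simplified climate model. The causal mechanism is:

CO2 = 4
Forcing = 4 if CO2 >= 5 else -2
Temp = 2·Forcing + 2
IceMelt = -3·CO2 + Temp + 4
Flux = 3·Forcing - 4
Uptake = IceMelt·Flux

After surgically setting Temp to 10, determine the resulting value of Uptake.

The intervention breaks the incoming arrows to Temp: Temp = 2·Forcing + 2 no longer applies, and Temp = 10.
Forcing = 4 if CO2 >= 5 else -2  [with CO2=4]  = -2
IceMelt = -3·CO2 + Temp + 4  [with CO2=4, Temp=10]  = 2
Flux = 3·Forcing - 4  [with Forcing=-2]  = -10
Uptake = IceMelt·Flux  [with IceMelt=2, Flux=-10]  = -20

-20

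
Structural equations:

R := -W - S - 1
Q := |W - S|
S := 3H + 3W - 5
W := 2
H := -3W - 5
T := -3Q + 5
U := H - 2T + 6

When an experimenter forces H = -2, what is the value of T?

-16

do(H=-2) replaces the equation H := -3W - 5 with the constant H = -2.
S = 3H + 3W - 5  [with H=-2, W=2]  = -5
Q = |W - S|  [with W=2, S=-5]  = 7
T = -3Q + 5  [with Q=7]  = -16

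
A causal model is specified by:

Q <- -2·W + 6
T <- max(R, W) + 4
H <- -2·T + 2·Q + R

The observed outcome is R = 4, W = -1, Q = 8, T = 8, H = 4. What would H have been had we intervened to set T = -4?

28

Intervening sets T = -4 and removes its equation (T <- max(R, W) + 4).
Q = -2·W + 6  [with W=-1]  = 8
H = -2·T + 2·Q + R  [with T=-4, Q=8, R=4]  = 28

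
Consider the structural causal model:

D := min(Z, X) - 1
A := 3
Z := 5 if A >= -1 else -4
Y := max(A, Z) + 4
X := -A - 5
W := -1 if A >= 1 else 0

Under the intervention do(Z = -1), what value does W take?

Under do(Z=-1), the mechanism Z := 5 if A >= -1 else -4 is discarded; Z is fixed at -1.
Since W is not a descendant of the intervened variable, it is unaffected.
W = -1 if A >= 1 else 0  [with A=3]  = -1

-1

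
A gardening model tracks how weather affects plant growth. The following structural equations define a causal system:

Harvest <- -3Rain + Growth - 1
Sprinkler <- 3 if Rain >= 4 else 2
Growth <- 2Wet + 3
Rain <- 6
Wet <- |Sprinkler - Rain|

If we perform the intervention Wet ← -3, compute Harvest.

do(Wet=-3) replaces the equation Wet <- |Sprinkler - Rain| with the constant Wet = -3.
Growth = 2Wet + 3  [with Wet=-3]  = -3
Harvest = -3Rain + Growth - 1  [with Rain=6, Growth=-3]  = -22

-22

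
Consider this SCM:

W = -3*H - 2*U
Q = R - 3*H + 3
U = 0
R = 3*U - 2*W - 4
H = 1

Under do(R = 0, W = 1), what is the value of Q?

0

The joint intervention fixes R = 0, W = 1, removing each variable's own equation.
Q = R - 3*H + 3  [with R=0, H=1]  = 0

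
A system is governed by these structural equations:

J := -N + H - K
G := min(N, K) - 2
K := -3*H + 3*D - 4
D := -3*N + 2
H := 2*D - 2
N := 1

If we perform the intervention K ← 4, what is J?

-9

Under do(K=4), the mechanism K := -3*H + 3*D - 4 is discarded; K is fixed at 4.
D = -3*N + 2  [with N=1]  = -1
H = 2*D - 2  [with D=-1]  = -4
J = -N + H - K  [with N=1, H=-4, K=4]  = -9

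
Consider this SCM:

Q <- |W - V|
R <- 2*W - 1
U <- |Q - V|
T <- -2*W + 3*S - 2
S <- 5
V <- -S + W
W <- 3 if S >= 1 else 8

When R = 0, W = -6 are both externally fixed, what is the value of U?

Setting R = 0, W = -6 by intervention discards those variables' equations.
V = -S + W  [with S=5, W=-6]  = -11
Q = |W - V|  [with W=-6, V=-11]  = 5
U = |Q - V|  [with Q=5, V=-11]  = 16

16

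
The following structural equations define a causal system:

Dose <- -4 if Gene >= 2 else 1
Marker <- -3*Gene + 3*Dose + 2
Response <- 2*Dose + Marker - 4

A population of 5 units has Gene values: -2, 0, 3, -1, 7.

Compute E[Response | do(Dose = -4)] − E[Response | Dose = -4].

10.8

The intervention sets Dose=-4 in all 5 units regardless of Gene. Recomputing Response per unit gives -16, -22, -31, -19, -43; average -26.2.
Observing Dose=-4 restricts to units where Dose's equation naturally yields -4: Gene ∈ {3, 7}. In that subpopulation Response = -31, -43, mean -37.
Difference = -26.2 − (-37) = 10.8.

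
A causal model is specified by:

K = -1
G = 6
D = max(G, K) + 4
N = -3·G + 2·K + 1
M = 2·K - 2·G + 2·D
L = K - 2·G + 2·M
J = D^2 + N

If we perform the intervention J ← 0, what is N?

Under do(J=0), the mechanism J = D^2 + N is discarded; J is fixed at 0.
Since N is not a descendant of the intervened variable, it is unaffected.
N = -3·G + 2·K + 1  [with G=6, K=-1]  = -19

-19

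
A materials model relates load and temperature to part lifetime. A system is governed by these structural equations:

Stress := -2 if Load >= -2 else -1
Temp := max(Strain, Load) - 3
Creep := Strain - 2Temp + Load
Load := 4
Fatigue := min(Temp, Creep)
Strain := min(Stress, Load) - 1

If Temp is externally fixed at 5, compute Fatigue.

-9

Under do(Temp=5), the mechanism Temp := max(Strain, Load) - 3 is discarded; Temp is fixed at 5.
Stress = -2 if Load >= -2 else -1  [with Load=4]  = -2
Strain = min(Stress, Load) - 1  [with Stress=-2, Load=4]  = -3
Creep = Strain - 2Temp + Load  [with Strain=-3, Temp=5, Load=4]  = -9
Fatigue = min(Temp, Creep)  [with Temp=5, Creep=-9]  = -9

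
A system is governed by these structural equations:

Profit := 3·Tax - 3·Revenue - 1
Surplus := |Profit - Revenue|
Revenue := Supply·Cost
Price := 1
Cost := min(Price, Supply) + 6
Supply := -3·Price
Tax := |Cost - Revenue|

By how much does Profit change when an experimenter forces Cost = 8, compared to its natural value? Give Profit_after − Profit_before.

105

The intervention breaks the incoming arrows to Cost: Cost := min(Price, Supply) + 6 no longer applies, and Cost = 8.
Supply = -3·Price  [with Price=1]  = -3
Revenue = Supply·Cost  [with Supply=-3, Cost=8]  = -24
Tax = |Cost - Revenue|  [with Cost=8, Revenue=-24]  = 32
Profit = 3·Tax - 3·Revenue - 1  [with Tax=32, Revenue=-24]  = 167
Without intervention: Supply = -3·Price  [with Price=1]  = -3; Cost = min(Price, Supply) + 6  [with Price=1, Supply=-3]  = 3; Revenue = Supply·Cost  [with Supply=-3, Cost=3]  = -9; Tax = |Cost - Revenue|  [with Cost=3, Revenue=-9]  = 12; Profit = 3·Tax - 3·Revenue - 1  [with Tax=12, Revenue=-9]  = 62.
Change = 167 − 62 = 105.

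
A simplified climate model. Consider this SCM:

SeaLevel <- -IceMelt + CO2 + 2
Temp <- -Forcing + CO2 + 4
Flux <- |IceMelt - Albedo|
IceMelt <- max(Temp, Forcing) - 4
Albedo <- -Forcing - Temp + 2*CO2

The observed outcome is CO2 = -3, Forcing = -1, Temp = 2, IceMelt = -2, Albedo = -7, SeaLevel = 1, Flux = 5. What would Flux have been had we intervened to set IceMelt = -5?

The intervention breaks the incoming arrows to IceMelt: IceMelt <- max(Temp, Forcing) - 4 no longer applies, and IceMelt = -5.
Temp = -Forcing + CO2 + 4  [with Forcing=-1, CO2=-3]  = 2
Albedo = -Forcing - Temp + 2*CO2  [with Forcing=-1, Temp=2, CO2=-3]  = -7
Flux = |IceMelt - Albedo|  [with IceMelt=-5, Albedo=-7]  = 2

2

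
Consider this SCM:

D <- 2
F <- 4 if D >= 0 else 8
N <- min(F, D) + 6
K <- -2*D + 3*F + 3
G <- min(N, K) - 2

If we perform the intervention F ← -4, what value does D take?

Under do(F=-4), the mechanism F <- 4 if D >= 0 else 8 is discarded; F is fixed at -4.
D is not downstream of the intervention, so its value is determined by the original equations.

2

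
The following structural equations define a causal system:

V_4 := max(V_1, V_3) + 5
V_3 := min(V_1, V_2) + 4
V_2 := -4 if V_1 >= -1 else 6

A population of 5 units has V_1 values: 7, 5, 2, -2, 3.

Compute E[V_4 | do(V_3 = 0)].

The intervention sets V_3=0 in all 5 units regardless of V_1. Recomputing V_4 per unit gives 12, 10, 7, 5, 8; average 8.4.

8.4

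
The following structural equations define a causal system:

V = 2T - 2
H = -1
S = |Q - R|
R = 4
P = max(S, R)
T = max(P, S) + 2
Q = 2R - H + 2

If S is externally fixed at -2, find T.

6

Under do(S=-2), the mechanism S = |Q - R| is discarded; S is fixed at -2.
P = max(S, R)  [with S=-2, R=4]  = 4
T = max(P, S) + 2  [with P=4, S=-2]  = 6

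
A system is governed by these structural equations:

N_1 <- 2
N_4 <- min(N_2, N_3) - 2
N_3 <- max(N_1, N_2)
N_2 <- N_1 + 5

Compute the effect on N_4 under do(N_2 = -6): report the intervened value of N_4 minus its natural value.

Under do(N_2=-6), the mechanism N_2 <- N_1 + 5 is discarded; N_2 is fixed at -6.
N_3 = max(N_1, N_2)  [with N_1=2, N_2=-6]  = 2
N_4 = min(N_2, N_3) - 2  [with N_2=-6, N_3=2]  = -8
Without intervention: N_2 = N_1 + 5  [with N_1=2]  = 7; N_3 = max(N_1, N_2)  [with N_1=2, N_2=7]  = 7; N_4 = min(N_2, N_3) - 2  [with N_2=7, N_3=7]  = 5.
Change = -8 − 5 = -13.

-13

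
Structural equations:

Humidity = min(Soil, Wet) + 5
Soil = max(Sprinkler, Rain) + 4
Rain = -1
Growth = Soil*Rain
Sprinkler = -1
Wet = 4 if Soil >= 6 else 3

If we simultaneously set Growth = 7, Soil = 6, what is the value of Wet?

Under do(Growth = 7, Soil = 6), each intervened variable's structural equation is replaced by its fixed value.
Wet = 4 if Soil >= 6 else 3  [with Soil=6]  = 4

4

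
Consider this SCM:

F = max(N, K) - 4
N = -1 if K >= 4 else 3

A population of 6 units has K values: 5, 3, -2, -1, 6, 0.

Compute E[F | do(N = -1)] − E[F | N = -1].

-3.5

do(N=-1) breaks N's dependence on K. With N=-1 fixed, F across the units is 1, -1, -5, -5, 2, -4, mean -2.
Observing N=-1 restricts to units where N's equation naturally yields -1: K ∈ {5, 6}. In that subpopulation F = 1, 2, mean 1.5.
Difference = -2 − 1.5 = -3.5.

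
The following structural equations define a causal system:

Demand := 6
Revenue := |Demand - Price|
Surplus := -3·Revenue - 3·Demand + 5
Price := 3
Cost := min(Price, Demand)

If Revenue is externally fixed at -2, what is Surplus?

-7

Intervening sets Revenue = -2 and removes its equation (Revenue := |Demand - Price|).
Surplus = -3·Revenue - 3·Demand + 5  [with Revenue=-2, Demand=6]  = -7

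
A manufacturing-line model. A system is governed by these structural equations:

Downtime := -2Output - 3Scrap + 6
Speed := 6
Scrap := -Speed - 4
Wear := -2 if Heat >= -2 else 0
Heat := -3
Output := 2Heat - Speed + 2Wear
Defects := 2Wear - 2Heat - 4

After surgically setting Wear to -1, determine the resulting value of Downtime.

The intervention breaks the incoming arrows to Wear: Wear := -2 if Heat >= -2 else 0 no longer applies, and Wear = -1.
Scrap = -Speed - 4  [with Speed=6]  = -10
Output = 2Heat - Speed + 2Wear  [with Heat=-3, Speed=6, Wear=-1]  = -14
Downtime = -2Output - 3Scrap + 6  [with Output=-14, Scrap=-10]  = 64

64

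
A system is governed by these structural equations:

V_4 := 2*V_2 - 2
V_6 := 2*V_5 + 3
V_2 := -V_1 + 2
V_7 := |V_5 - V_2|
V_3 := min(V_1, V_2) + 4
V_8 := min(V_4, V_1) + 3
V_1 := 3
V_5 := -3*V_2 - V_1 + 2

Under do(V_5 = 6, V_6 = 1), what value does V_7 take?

Under do(V_5 = 6, V_6 = 1), each intervened variable's structural equation is replaced by its fixed value.
V_2 = -V_1 + 2  [with V_1=3]  = -1
V_7 = |V_5 - V_2|  [with V_5=6, V_2=-1]  = 7

7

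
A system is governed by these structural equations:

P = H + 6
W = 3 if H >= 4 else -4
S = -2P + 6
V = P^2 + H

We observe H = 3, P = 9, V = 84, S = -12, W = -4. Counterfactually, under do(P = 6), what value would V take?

39

The intervention breaks the incoming arrows to P: P = H + 6 no longer applies, and P = 6.
V = P^2 + H  [with P=6, H=3]  = 39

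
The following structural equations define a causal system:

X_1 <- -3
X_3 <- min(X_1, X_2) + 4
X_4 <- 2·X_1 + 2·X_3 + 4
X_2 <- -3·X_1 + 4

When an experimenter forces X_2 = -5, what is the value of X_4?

-4

Under do(X_2=-5), the mechanism X_2 <- -3·X_1 + 4 is discarded; X_2 is fixed at -5.
X_3 = min(X_1, X_2) + 4  [with X_1=-3, X_2=-5]  = -1
X_4 = 2·X_1 + 2·X_3 + 4  [with X_1=-3, X_3=-1]  = -4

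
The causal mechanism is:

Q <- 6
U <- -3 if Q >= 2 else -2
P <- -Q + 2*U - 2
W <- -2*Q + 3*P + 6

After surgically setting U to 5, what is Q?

6

Under do(U=5), the mechanism U <- -3 if Q >= 2 else -2 is discarded; U is fixed at 5.
Q is not downstream of the intervention, so its value is determined by the original equations.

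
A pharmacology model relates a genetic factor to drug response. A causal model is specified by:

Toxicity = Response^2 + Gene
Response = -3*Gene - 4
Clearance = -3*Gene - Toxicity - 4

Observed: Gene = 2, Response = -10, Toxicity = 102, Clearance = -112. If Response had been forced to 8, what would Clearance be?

Under do(Response=8), the mechanism Response = -3*Gene - 4 is discarded; Response is fixed at 8.
Toxicity = Response^2 + Gene  [with Response=8, Gene=2]  = 66
Clearance = -3*Gene - Toxicity - 4  [with Gene=2, Toxicity=66]  = -76

-76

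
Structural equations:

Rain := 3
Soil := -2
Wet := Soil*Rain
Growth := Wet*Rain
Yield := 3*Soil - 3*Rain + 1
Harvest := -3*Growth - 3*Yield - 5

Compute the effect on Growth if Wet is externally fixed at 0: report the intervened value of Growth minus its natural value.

The intervention breaks the incoming arrows to Wet: Wet := Soil*Rain no longer applies, and Wet = 0.
Growth = Wet*Rain  [with Wet=0, Rain=3]  = 0
Without intervention: Wet = Soil*Rain  [with Soil=-2, Rain=3]  = -6; Growth = Wet*Rain  [with Wet=-6, Rain=3]  = -18.
Change = 0 − (-18) = 18.

18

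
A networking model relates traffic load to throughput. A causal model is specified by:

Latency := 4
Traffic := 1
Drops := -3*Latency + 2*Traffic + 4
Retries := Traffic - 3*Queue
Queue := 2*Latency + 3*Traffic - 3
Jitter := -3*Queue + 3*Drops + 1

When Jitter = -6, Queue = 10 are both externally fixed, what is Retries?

Under do(Jitter = -6, Queue = 10), each intervened variable's structural equation is replaced by its fixed value.
Retries = Traffic - 3*Queue  [with Traffic=1, Queue=10]  = -29

-29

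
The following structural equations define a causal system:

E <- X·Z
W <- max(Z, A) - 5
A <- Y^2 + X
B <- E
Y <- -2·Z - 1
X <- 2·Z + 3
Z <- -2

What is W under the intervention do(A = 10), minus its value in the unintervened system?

2

The intervention breaks the incoming arrows to A: A <- Y^2 + X no longer applies, and A = 10.
W = max(Z, A) - 5  [with Z=-2, A=10]  = 5
Without intervention: X = 2·Z + 3  [with Z=-2]  = -1; Y = -2·Z - 1  [with Z=-2]  = 3; A = Y^2 + X  [with Y=3, X=-1]  = 8; W = max(Z, A) - 5  [with Z=-2, A=8]  = 3.
Change = 5 − 3 = 2.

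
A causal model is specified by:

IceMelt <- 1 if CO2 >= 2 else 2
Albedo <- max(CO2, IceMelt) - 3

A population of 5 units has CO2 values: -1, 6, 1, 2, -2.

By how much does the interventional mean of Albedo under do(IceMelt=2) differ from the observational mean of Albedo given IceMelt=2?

0.8

do(IceMelt=2) breaks IceMelt's dependence on CO2. With IceMelt=2 fixed, Albedo across the units is -1, 3, -1, -1, -1, mean -0.2.
Observing IceMelt=2 restricts to units where IceMelt's equation naturally yields 2: CO2 ∈ {-1, 1, -2}. In that subpopulation Albedo = -1, -1, -1, mean -1.
Difference = -0.2 − (-1) = 0.8.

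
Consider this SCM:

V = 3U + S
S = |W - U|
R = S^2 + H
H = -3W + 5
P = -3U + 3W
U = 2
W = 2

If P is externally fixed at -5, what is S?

Under do(P=-5), the mechanism P = -3U + 3W is discarded; P is fixed at -5.
Since S is not a descendant of the intervened variable, it is unaffected.
S = |W - U|  [with W=2, U=2]  = 0

0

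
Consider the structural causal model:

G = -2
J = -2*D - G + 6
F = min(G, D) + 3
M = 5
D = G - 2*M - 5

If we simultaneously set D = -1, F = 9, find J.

The joint intervention fixes D = -1, F = 9, removing each variable's own equation.
J = -2*D - G + 6  [with D=-1, G=-2]  = 10

10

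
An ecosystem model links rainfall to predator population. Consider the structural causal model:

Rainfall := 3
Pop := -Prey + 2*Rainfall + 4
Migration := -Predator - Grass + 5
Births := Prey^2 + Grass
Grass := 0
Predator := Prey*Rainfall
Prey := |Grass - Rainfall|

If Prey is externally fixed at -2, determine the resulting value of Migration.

11

The intervention breaks the incoming arrows to Prey: Prey := |Grass - Rainfall| no longer applies, and Prey = -2.
Predator = Prey*Rainfall  [with Prey=-2, Rainfall=3]  = -6
Migration = -Predator - Grass + 5  [with Predator=-6, Grass=0]  = 11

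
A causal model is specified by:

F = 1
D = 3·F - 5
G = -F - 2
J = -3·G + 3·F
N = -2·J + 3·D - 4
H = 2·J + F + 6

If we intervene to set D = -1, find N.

do(D=-1) replaces the equation D = 3·F - 5 with the constant D = -1.
G = -F - 2  [with F=1]  = -3
J = -3·G + 3·F  [with G=-3, F=1]  = 12
N = -2·J + 3·D - 4  [with J=12, D=-1]  = -31

-31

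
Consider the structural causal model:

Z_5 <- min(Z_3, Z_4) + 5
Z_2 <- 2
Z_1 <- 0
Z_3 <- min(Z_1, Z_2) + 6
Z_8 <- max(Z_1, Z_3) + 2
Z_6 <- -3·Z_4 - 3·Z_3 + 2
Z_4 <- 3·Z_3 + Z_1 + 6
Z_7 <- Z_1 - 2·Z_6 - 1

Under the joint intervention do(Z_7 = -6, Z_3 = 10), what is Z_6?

-136

Setting Z_7 = -6, Z_3 = 10 by intervention discards those variables' equations.
Z_4 = 3·Z_3 + Z_1 + 6  [with Z_3=10, Z_1=0]  = 36
Z_6 = -3·Z_4 - 3·Z_3 + 2  [with Z_4=36, Z_3=10]  = -136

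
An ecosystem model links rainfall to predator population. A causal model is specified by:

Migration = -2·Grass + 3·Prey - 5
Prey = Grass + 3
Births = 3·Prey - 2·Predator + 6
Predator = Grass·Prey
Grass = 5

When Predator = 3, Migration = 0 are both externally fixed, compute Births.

24

The joint intervention fixes Predator = 3, Migration = 0, removing each variable's own equation.
Prey = Grass + 3  [with Grass=5]  = 8
Births = 3·Prey - 2·Predator + 6  [with Prey=8, Predator=3]  = 24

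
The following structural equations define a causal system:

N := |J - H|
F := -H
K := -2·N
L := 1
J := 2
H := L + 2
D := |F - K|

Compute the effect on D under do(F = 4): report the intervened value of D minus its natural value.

5

Under do(F=4), the mechanism F := -H is discarded; F is fixed at 4.
H = L + 2  [with L=1]  = 3
N = |J - H|  [with J=2, H=3]  = 1
K = -2·N  [with N=1]  = -2
D = |F - K|  [with F=4, K=-2]  = 6
Without intervention: H = L + 2  [with L=1]  = 3; N = |J - H|  [with J=2, H=3]  = 1; F = -H  [with H=3]  = -3; K = -2·N  [with N=1]  = -2; D = |F - K|  [with F=-3, K=-2]  = 1.
Change = 6 − 1 = 5.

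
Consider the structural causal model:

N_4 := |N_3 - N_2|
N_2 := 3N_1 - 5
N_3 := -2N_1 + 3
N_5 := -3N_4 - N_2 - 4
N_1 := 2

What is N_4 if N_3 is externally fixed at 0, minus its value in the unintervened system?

The intervention breaks the incoming arrows to N_3: N_3 := -2N_1 + 3 no longer applies, and N_3 = 0.
N_2 = 3N_1 - 5  [with N_1=2]  = 1
N_4 = |N_3 - N_2|  [with N_3=0, N_2=1]  = 1
Without intervention: N_2 = 3N_1 - 5  [with N_1=2]  = 1; N_3 = -2N_1 + 3  [with N_1=2]  = -1; N_4 = |N_3 - N_2|  [with N_3=-1, N_2=1]  = 2.
Change = 1 − 2 = -1.

-1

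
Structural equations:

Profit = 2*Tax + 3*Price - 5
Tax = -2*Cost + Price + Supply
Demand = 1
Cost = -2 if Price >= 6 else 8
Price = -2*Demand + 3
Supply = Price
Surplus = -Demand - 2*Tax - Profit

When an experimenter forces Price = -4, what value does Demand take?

1

Under do(Price=-4), the mechanism Price = -2*Demand + 3 is discarded; Price is fixed at -4.
Demand is not downstream of the intervention, so its value is determined by the original equations.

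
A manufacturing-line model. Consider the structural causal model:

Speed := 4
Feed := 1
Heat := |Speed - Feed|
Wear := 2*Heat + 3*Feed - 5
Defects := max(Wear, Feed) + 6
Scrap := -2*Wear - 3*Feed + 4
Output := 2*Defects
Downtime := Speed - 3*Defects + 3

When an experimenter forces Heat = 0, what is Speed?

Under do(Heat=0), the mechanism Heat := |Speed - Feed| is discarded; Heat is fixed at 0.
Speed is not downstream of the intervention, so its value is determined by the original equations.

4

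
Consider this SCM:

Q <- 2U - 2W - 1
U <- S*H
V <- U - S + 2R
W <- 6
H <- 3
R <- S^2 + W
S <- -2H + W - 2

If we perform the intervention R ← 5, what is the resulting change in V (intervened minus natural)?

-10

Intervening sets R = 5 and removes its equation (R <- S^2 + W).
S = -2H + W - 2  [with H=3, W=6]  = -2
U = S*H  [with S=-2, H=3]  = -6
V = U - S + 2R  [with U=-6, S=-2, R=5]  = 6
Without intervention: S = -2H + W - 2  [with H=3, W=6]  = -2; U = S*H  [with S=-2, H=3]  = -6; R = S^2 + W  [with S=-2, W=6]  = 10; V = U - S + 2R  [with U=-6, S=-2, R=10]  = 16.
Change = 6 − 16 = -10.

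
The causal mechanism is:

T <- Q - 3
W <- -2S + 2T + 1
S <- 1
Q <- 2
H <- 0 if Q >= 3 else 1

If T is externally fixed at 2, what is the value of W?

do(T=2) replaces the equation T <- Q - 3 with the constant T = 2.
W = -2S + 2T + 1  [with S=1, T=2]  = 3

3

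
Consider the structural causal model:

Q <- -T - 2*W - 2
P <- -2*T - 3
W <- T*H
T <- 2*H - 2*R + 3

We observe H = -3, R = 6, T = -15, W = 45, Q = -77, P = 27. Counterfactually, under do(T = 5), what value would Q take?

23

do(T=5) replaces the equation T <- 2*H - 2*R + 3 with the constant T = 5.
W = T*H  [with T=5, H=-3]  = -15
Q = -T - 2*W - 2  [with T=5, W=-15]  = 23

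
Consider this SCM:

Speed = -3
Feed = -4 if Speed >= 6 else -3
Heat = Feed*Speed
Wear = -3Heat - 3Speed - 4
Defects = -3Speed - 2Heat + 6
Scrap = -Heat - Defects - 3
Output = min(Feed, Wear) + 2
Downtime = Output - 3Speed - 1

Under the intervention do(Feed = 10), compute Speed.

-3

Under do(Feed=10), the mechanism Feed = -4 if Speed >= 6 else -3 is discarded; Feed is fixed at 10.
Speed is not downstream of the intervention, so its value is determined by the original equations.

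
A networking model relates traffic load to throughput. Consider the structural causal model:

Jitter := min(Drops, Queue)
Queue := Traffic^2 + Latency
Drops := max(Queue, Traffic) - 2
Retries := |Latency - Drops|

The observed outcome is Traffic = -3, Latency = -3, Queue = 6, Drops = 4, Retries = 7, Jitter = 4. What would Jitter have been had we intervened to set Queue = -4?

The intervention breaks the incoming arrows to Queue: Queue := Traffic^2 + Latency no longer applies, and Queue = -4.
Drops = max(Queue, Traffic) - 2  [with Queue=-4, Traffic=-3]  = -5
Jitter = min(Drops, Queue)  [with Drops=-5, Queue=-4]  = -5

-5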